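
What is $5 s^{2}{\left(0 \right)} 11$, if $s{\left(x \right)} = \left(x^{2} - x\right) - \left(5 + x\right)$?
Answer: $1375$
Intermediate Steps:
$s{\left(x \right)} = -5 + x^{2} - 2 x$
$5 s^{2}{\left(0 \right)} 11 = 5 \left(-5 + 0^{2} - 0\right)^{2} \cdot 11 = 5 \left(-5 + 0 + 0\right)^{2} \cdot 11 = 5 \left(-5\right)^{2} \cdot 11 = 5 \cdot 25 \cdot 11 = 125 \cdot 11 = 1375$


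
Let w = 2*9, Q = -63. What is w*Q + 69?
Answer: -1065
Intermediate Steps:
w = 18
w*Q + 69 = 18*(-63) + 69 = -1134 + 69 = -1065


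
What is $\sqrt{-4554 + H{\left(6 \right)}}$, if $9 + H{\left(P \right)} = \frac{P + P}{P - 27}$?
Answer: $\frac{i \sqrt{223615}}{7} \approx 67.554 i$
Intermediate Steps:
$H{\left(P \right)} = -9 + \frac{2 P}{-27 + P}$ ($H{\left(P \right)} = -9 + \frac{P + P}{P - 27} = -9 + \frac{2 P}{-27 + P}$)
$\sqrt{-4554 + H{\left(6 \right)}} = \sqrt{-4554 + \frac{243 - 42}{-27 + 6}} = \sqrt{-4554 + \frac{243 - 42}{-21}} = \sqrt{-4554 - \frac{67}{7}} = \sqrt{- \frac{31945}{7}} = \frac{i \sqrt{223615}}{7}$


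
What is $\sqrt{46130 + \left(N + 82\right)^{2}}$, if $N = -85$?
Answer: $\sqrt{46139} \approx 214.8$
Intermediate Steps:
$\sqrt{46130 + \left(N + 82\right)^{2}} = \sqrt{46130 + \left(-85 + 82\right)^{2}} = \sqrt{46130 + \left(-3\right)^{2}} = \sqrt{46130 + 9} = \sqrt{46139}$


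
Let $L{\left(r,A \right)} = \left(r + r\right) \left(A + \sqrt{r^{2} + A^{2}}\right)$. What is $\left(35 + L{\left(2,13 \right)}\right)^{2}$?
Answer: $10337 + 696 \sqrt{173} \approx 19491.0$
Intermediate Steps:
$L{\left(r,A \right)} = 2 r \left(A + \sqrt{A^{2} + r^{2}}\right)$
$\left(35 + L{\left(2,13 \right)}\right)^{2} = \left(35 + 2 \cdot 2 \left(13 + \sqrt{13^{2} + 2^{2}}\right)\right)^{2} = \left(35 + 2 \cdot 2 \left(13 + \sqrt{169 + 4}\right)\right)^{2} = \left(35 + 2 \cdot 2 \left(13 + \sqrt{173}\right)\right)^{2} = \left(35 + \left(52 + 4 \sqrt{173}\right)\right)^{2} = \left(87 + 4 \sqrt{173}\right)^{2}$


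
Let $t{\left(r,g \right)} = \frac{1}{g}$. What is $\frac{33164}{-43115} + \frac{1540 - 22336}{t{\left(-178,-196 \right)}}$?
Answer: $\frac{175737396676}{43115} \approx 4.076 \cdot 10^{6}$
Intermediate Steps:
$\frac{33164}{-43115} + \frac{1540 - 22336}{t{\left(-178,-196 \right)}} = \frac{33164}{-43115} + \frac{1540 - 22336}{\frac{1}{-196}} = 33164 \left(- \frac{1}{43115}\right) + \frac{1540 - 22336}{- \frac{1}{196}} = - \frac{33164}{43115} - -4076016 = - \frac{33164}{43115} + 4076016 = \frac{175737396676}{43115}$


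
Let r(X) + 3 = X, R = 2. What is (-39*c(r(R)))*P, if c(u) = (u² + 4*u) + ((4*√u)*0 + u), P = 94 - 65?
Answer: 4524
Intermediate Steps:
r(X) = -3 + X
P = 29
c(u) = u² + 5*u (c(u) = (u² + 4*u) + (0 + u) = (u² + 4*u) + u = u² + 5*u)
(-39*c(r(R)))*P = -39*(-3 + 2)*(5 + (-3 + 2))*29 = -(-39)*(5 - 1)*29 = -(-39)*4*29 = -39*(-4)*29 = 156*29 = 4524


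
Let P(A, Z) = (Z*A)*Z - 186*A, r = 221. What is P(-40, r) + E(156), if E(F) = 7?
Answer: -1946193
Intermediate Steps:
P(A, Z) = -186*A + A*Z² (P(A, Z) = (A*Z)*Z - 186*A = A*Z² - 186*A = -186*A + A*Z²)
P(-40, r) + E(156) = -40*(-186 + 221²) + 7 = -40*(-186 + 48841) + 7 = -40*48655 + 7 = -1946200 + 7 = -1946193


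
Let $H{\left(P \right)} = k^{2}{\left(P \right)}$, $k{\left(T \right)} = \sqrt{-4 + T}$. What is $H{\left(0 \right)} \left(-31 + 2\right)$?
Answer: $116$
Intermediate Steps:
$H{\left(P \right)} = -4 + P$ ($H{\left(P \right)} = \left(\sqrt{-4 + P}\right)^{2} = -4 + P$)
$H{\left(0 \right)} \left(-31 + 2\right) = \left(-4 + 0\right) \left(-31 + 2\right) = \left(-4\right) \left(-29\right) = 116$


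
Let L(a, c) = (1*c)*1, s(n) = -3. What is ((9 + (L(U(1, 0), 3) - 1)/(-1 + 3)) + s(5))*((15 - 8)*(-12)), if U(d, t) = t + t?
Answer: -588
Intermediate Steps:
U(d, t) = 2*t
L(a, c) = c (L(a, c) = c*1 = c)
((9 + (L(U(1, 0), 3) - 1)/(-1 + 3)) + s(5))*((15 - 8)*(-12)) = ((9 + (3 - 1)/(-1 + 3)) - 3)*((15 - 8)*(-12)) = ((9 + 2/2) - 3)*(7*(-12)) = ((9 + 2*(½)) - 3)*(-84) = ((9 + 1) - 3)*(-84) = (10 - 3)*(-84) = 7*(-84) = -588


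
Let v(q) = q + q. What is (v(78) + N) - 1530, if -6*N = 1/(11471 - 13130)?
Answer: -13676795/9954 ≈ -1374.0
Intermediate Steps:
v(q) = 2*q
N = 1/9954 (N = -1/(6*(11471 - 13130)) = -⅙/(-1659) = -⅙*(-1/1659) = 1/9954 ≈ 0.00010046)
(v(78) + N) - 1530 = (2*78 + 1/9954) - 1530 = (156 + 1/9954) - 1530 = 1552825/9954 - 1530 = -13676795/9954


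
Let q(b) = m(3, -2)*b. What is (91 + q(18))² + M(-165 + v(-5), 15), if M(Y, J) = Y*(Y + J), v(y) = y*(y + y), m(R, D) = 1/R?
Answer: 20909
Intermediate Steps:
m(R, D) = 1/R
v(y) = 2*y² (v(y) = y*(2*y) = 2*y²)
q(b) = b/3
M(Y, J) = Y*(J + Y)
(91 + q(18))² + M(-165 + v(-5), 15) = (91 + (⅓)*18)² + (-165 + 2*(-5)²)*(15 + (-165 + 2*(-5)²)) = (91 + 6)² + (-165 + 2*25)*(15 + (-165 + 2*25)) = 97² + (-165 + 50)*(15 + (-165 + 50)) = 9409 - 115*(15 - 115) = 9409 - 115*(-100) = 9409 + 11500 = 20909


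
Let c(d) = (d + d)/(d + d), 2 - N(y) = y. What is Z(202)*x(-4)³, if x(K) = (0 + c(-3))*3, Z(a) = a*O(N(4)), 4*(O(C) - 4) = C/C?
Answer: 46359/2 ≈ 23180.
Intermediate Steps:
N(y) = 2 - y
c(d) = 1 (c(d) = (2*d)/((2*d)) = (2*d)*(1/(2*d)) = 1)
O(C) = 17/4 (O(C) = 4 + (C/C)/4 = 4 + (¼)*1 = 4 + ¼ = 17/4)
Z(a) = 17*a/4 (Z(a) = a*(17/4) = 17*a/4)
x(K) = 3 (x(K) = (0 + 1)*3 = 1*3 = 3)
Z(202)*x(-4)³ = ((17/4)*202)*3³ = (1717/2)*27 = 46359/2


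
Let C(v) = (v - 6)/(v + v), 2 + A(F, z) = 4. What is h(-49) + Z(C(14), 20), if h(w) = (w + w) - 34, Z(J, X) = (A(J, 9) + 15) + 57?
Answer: -58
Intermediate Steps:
A(F, z) = 2 (A(F, z) = -2 + 4 = 2)
C(v) = (-6 + v)/(2*v) (C(v) = (-6 + v)/((2*v)) = (-6 + v)*(1/(2*v)) = (-6 + v)/(2*v))
Z(J, X) = 74 (Z(J, X) = (2 + 15) + 57 = 17 + 57 = 74)
h(w) = -34 + 2*w (h(w) = 2*w - 34 = -34 + 2*w)
h(-49) + Z(C(14), 20) = (-34 + 2*(-49)) + 74 = (-34 - 98) + 74 = -132 + 74 = -58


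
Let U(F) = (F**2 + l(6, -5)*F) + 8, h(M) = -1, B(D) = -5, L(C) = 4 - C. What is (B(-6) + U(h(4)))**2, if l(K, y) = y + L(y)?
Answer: 0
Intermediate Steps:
l(K, y) = 4 (l(K, y) = y + (4 - y) = 4)
U(F) = 8 + F**2 + 4*F (U(F) = (F**2 + 4*F) + 8 = 8 + F**2 + 4*F)
(B(-6) + U(h(4)))**2 = (-5 + (8 + (-1)**2 + 4*(-1)))**2 = (-5 + (8 + 1 - 4))**2 = (-5 + 5)**2 = 0**2 = 0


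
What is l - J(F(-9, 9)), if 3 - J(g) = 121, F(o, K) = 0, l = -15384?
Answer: -15266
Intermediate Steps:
J(g) = -118 (J(g) = 3 - 1*121 = 3 - 121 = -118)
l - J(F(-9, 9)) = -15384 - 1*(-118) = -15384 + 118 = -15266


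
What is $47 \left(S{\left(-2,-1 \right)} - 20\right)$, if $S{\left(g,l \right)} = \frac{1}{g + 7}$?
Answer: $- \frac{4653}{5} \approx -930.6$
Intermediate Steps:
$S{\left(g,l \right)} = \frac{1}{7 + g}$
$47 \left(S{\left(-2,-1 \right)} - 20\right) = 47 \left(\frac{1}{7 - 2} - 20\right) = 47 \left(\frac{1}{5} - 20\right) = 47 \left(- \frac{99}{5}\right) = - \frac{4653}{5}$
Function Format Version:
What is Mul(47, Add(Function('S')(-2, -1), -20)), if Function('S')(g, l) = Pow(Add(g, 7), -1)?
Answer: Rational(-4653, 5) ≈ -930.60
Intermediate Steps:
Function('S')(g, l) = Pow(Add(7, g), -1)
Mul(47, Add(Function('S')(-2, -1), -20)) = Mul(47, Add(Pow(Add(7, -2), -1), -20)) = Mul(47, Add(Pow(5, -1), -20)) = Mul(47, Add(Rational(1, 5), -20)) = Mul(47, Rational(-99, 5)) = Rational(-4653, 5)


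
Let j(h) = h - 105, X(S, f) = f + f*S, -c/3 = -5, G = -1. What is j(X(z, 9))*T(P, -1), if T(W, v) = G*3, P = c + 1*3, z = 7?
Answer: 99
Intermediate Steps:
c = 15 (c = -3*(-5) = 15)
X(S, f) = f + S*f
P = 18 (P = 15 + 1*3 = 15 + 3 = 18)
T(W, v) = -3 (T(W, v) = -1*3 = -3)
j(h) = -105 + h
j(X(z, 9))*T(P, -1) = (-105 + 9*(1 + 7))*(-3) = (-105 + 9*8)*(-3) = (-105 + 72)*(-3) = -33*(-3) = 99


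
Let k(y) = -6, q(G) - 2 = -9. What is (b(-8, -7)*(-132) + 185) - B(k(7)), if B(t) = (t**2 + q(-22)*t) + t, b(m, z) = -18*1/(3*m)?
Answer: 14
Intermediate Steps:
q(G) = -7 (q(G) = 2 - 9 = -7)
b(m, z) = -6/m
B(t) = t**2 - 6*t (B(t) = (t**2 - 7*t) + t = t**2 - 6*t)
(b(-8, -7)*(-132) + 185) - B(k(7)) = (-6/(-8)*(-132) + 185) - (-6)*(-6 - 6) = (-6*(-1/8)*(-132) + 185) - (-6)*(-12) = ((3/4)*(-132) + 185) - 1*72 = (-99 + 185) - 72 = 86 - 72 = 14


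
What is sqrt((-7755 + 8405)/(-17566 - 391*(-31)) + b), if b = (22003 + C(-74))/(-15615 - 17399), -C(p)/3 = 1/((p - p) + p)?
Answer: I*sqrt(1276933205414095)/40310094 ≈ 0.88648*I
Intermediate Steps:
C(p) = -3/p (C(p) = -3/((p - p) + p) = -3/(0 + p) = -3/p)
b = -1628225/2443036 (b = (22003 - 3/(-74))/(-15615 - 17399) = (22003 - 3*(-1/74))/(-33014) = (22003 + 3/74)*(-1/33014) = (1628225/74)*(-1/33014) = -1628225/2443036 ≈ -0.66648)
sqrt((-7755 + 8405)/(-17566 - 391*(-31)) + b) = sqrt((-7755 + 8405)/(-17566 - 391*(-31)) - 1628225/2443036) = sqrt(650/(-17566 + 12121) - 1628225/2443036) = sqrt(650/(-5445) - 1628225/2443036) = sqrt(650*(-1/5445) - 1628225/2443036) = sqrt(-130/1089 - 1628225/2443036) = sqrt(-2090731705/2660466204) = I*sqrt(1276933205414095)/40310094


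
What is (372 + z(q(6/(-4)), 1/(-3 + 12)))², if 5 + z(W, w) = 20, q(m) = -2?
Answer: 149769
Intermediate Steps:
z(W, w) = 15 (z(W, w) = -5 + 20 = 15)
(372 + z(q(6/(-4)), 1/(-3 + 12)))² = (372 + 15)² = 387² = 149769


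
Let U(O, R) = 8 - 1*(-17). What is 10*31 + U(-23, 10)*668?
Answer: 17010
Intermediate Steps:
U(O, R) = 25 (U(O, R) = 8 + 17 = 25)
10*31 + U(-23, 10)*668 = 10*31 + 25*668 = 310 + 16700 = 17010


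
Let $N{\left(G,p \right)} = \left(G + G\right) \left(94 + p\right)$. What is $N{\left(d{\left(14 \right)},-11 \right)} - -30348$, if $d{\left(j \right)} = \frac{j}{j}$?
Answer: $30514$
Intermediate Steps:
$d{\left(j \right)} = 1$
$N{\left(G,p \right)} = 2 G \left(94 + p\right)$
$N{\left(d{\left(14 \right)},-11 \right)} - -30348 = 2 \cdot 1 \left(94 - 11\right) - -30348 = 2 \cdot 1 \cdot 83 + 30348 = 166 + 30348 = 30514$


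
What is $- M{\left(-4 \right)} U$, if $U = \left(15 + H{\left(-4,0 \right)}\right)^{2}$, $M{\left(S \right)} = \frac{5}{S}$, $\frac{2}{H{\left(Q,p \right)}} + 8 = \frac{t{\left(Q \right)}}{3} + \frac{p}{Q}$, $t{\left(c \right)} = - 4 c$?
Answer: $\frac{16245}{64} \approx 253.83$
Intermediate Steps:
$H{\left(Q,p \right)} = \frac{2}{-8 - \frac{4 Q}{3} + \frac{p}{Q}}$ ($H{\left(Q,p \right)} = \frac{2}{-8 + \left(\frac{\left(-4\right) Q}{3} + \frac{p}{Q}\right)} = \frac{2}{-8 + \left(- 4 Q \frac{1}{3} + \frac{p}{Q}\right)} = \frac{2}{-8 - \left(\frac{4 Q}{3} - \frac{p}{Q}\right)} = \frac{2}{-8 - \frac{4 Q}{3} + \frac{p}{Q}}$)
$U = \frac{3249}{16}$ ($U = \left(15 + 6 \left(-4\right) \frac{1}{\left(-24\right) \left(-4\right) - 4 \left(-4\right)^{2} + 3 \cdot 0}\right)^{2} = \left(15 + 6 \left(-4\right) \frac{1}{96 - 64 + 0}\right)^{2} = \left(15 + 6 \left(-4\right) \frac{1}{32}\right)^{2} = \left(15 - \frac{3}{4}\right)^{2} = \left(\frac{57}{4}\right)^{2} = \frac{3249}{16} \approx 203.06$)
$- M{\left(-4 \right)} U = - \frac{5}{-4} \cdot \frac{3249}{16} = - \frac{5 \left(-1\right)}{4} \cdot \frac{3249}{16} = \left(-1\right) \left(- \frac{5}{4}\right) \frac{3249}{16} = \frac{5}{4} \cdot \frac{3249}{16} = \frac{16245}{64}$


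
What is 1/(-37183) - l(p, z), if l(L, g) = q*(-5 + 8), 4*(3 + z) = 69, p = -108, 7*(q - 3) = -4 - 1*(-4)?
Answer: -334648/37183 ≈ -9.0000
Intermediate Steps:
q = 3 (q = 3 + (-4 - 1*(-4))/7 = 3 + (-4 + 4)/7 = 3 + (1/7)*0 = 3 + 0 = 3)
z = 57/4 (z = -3 + (1/4)*69 = -3 + 69/4 = 57/4 ≈ 14.250)
l(L, g) = 9 (l(L, g) = 3*(-5 + 8) = 3*3 = 9)
1/(-37183) - l(p, z) = 1/(-37183) - 1*9 = -1/37183 - 9 = -334648/37183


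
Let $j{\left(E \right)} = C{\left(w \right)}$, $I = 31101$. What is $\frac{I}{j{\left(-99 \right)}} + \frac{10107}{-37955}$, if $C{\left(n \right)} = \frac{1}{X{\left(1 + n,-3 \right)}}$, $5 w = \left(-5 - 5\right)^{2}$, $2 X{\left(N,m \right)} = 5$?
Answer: $\frac{5902172061}{75910} \approx 77752.0$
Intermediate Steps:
$X{\left(N,m \right)} = \frac{5}{2}$ ($X{\left(N,m \right)} = \frac{1}{2} \cdot 5 = \frac{5}{2}$)
$w = 20$ ($w = \frac{\left(-5 - 5\right)^{2}}{5} = \frac{\left(-10\right)^{2}}{5} = \frac{1}{5} \cdot 100 = 20$)
$C{\left(n \right)} = \frac{2}{5}$ ($C{\left(n \right)} = \frac{1}{\frac{5}{2}} = \frac{2}{5}$)
$j{\left(E \right)} = \frac{2}{5}$
$\frac{I}{j{\left(-99 \right)}} + \frac{10107}{-37955} = \frac{31101}{\frac{2}{5}} + \frac{10107}{-37955} = 31101 \cdot \frac{5}{2} + 10107 \left(- \frac{1}{37955}\right) = \frac{155505}{2} - \frac{10107}{37955} = \frac{5902172061}{75910}$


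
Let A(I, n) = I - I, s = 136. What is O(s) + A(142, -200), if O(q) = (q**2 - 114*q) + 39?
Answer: 3031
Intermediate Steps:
A(I, n) = 0
O(q) = 39 + q**2 - 114*q
O(s) + A(142, -200) = (39 + 136**2 - 114*136) + 0 = (39 + 18496 - 15504) + 0 = 3031 + 0 = 3031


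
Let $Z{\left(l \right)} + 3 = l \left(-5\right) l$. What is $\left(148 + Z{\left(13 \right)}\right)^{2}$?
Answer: $490000$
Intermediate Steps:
$Z{\left(l \right)} = -3 - 5 l^{2}$ ($Z{\left(l \right)} = -3 + l \left(-5\right) l = -3 + - 5 l l = -3 - 5 l^{2}$)
$\left(148 + Z{\left(13 \right)}\right)^{2} = \left(148 - \left(3 + 5 \cdot 13^{2}\right)\right)^{2} = \left(148 - 848\right)^{2} = \left(-700\right)^{2} = 490000$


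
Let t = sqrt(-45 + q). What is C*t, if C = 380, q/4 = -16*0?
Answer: 1140*I*sqrt(5) ≈ 2549.1*I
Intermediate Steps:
q = 0 (q = 4*(-16*0) = 4*0 = 0)
t = 3*I*sqrt(5) (t = sqrt(-45 + 0) = sqrt(-45) = 3*I*sqrt(5) ≈ 6.7082*I)
C*t = 380*(3*I*sqrt(5)) = 1140*I*sqrt(5)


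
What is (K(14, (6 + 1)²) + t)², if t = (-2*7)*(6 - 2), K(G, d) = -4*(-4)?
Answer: 1600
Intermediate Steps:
K(G, d) = 16
t = -56 (t = -14*4 = -56)
(K(14, (6 + 1)²) + t)² = (16 - 56)² = (-40)² = 1600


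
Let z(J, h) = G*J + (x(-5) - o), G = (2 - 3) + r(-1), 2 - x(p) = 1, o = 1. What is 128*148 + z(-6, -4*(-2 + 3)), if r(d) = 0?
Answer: 18950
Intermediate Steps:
x(p) = 1 (x(p) = 2 - 1*1 = 2 - 1 = 1)
G = -1 (G = (2 - 3) + 0 = -1 + 0 = -1)
z(J, h) = -J (z(J, h) = -J + (1 - 1*1) = -J + (1 - 1) = -J + 0 = -J)
128*148 + z(-6, -4*(-2 + 3)) = 128*148 - 1*(-6) = 18944 + 6 = 18950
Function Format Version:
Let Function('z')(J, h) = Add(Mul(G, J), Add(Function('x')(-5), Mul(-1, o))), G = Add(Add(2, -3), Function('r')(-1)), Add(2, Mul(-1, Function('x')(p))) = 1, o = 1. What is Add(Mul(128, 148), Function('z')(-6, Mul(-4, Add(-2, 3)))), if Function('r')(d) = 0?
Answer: 18950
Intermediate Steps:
Function('x')(p) = 1 (Function('x')(p) = Add(2, Mul(-1, 1)) = Add(2, -1) = 1)
G = -1 (G = Add(Add(2, -3), 0) = Add(-1, 0) = -1)
Function('z')(J, h) = Mul(-1, J) (Function('z')(J, h) = Add(Mul(-1, J), Add(1, Mul(-1, 1))) = Add(Mul(-1, J), Add(1, -1)) = Add(Mul(-1, J), 0) = Mul(-1, J))
Add(Mul(128, 148), Function('z')(-6, Mul(-4, Add(-2, 3)))) = Add(Mul(128, 148), Mul(-1, -6)) = Add(18944, 6) = 18950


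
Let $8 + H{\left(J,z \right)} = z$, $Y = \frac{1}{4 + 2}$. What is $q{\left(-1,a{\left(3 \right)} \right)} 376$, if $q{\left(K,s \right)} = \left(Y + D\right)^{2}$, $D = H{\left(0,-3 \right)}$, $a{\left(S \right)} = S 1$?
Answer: $\frac{397150}{9} \approx 44128.0$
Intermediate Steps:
$Y = \frac{1}{6} \approx 0.16667$
$a{\left(S \right)} = S$
$H{\left(J,z \right)} = -8 + z$
$D = -11$ ($D = -8 - 3 = -11$)
$q{\left(K,s \right)} = \frac{4225}{36}$ ($q{\left(K,s \right)} = \left(\frac{1}{6} - 11\right)^{2} = \left(- \frac{65}{6}\right)^{2} = \frac{4225}{36}$)
$q{\left(-1,a{\left(3 \right)} \right)} 376 = \frac{4225}{36} \cdot 376 = \frac{397150}{9}$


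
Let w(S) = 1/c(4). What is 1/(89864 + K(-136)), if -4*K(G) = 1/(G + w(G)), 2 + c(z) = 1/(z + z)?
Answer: 8192/736165903 ≈ 1.1128e-5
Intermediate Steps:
c(z) = -2 + 1/(2*z) (c(z) = -2 + 1/(z + z) = -2 + 1/(2*z))
w(S) = -8/15 (w(S) = 1/(-2 + (½)/4) = 1/(-2 + (½)*(¼)) = 1/(-2 + ⅛) = 1/(-15/8) = -8/15)
K(G) = -1/(4*(-8/15 + G)) (K(G) = -1/(4*(G - 8/15)) = -1/(4*(-8/15 + G)))
1/(89864 + K(-136)) = 1/(89864 - 15/(-32 + 60*(-136))) = 1/(89864 - 15/(-32 - 8160)) = 1/(89864 - 15/(-8192)) = 1/(89864 - 15*(-1/8192)) = 1/(89864 + 15/8192) = 1/(736165903/8192) = 8192/736165903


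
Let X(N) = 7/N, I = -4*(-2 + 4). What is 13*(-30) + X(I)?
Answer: -3127/8 ≈ -390.88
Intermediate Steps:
I = -8 (I = -4*2 = -8)
13*(-30) + X(I) = 13*(-30) + 7/(-8) = -390 + 7*(-⅛) = -390 - 7/8 = -3127/8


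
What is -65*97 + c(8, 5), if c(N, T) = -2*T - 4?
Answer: -6319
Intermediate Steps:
c(N, T) = -4 - 2*T
-65*97 + c(8, 5) = -65*97 + (-4 - 2*5) = -6305 + (-4 - 10) = -6305 - 14 = -6319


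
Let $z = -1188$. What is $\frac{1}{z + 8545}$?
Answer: $\frac{1}{7357} \approx 0.00013592$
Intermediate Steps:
$\frac{1}{z + 8545} = \frac{1}{-1188 + 8545} = \frac{1}{7357}$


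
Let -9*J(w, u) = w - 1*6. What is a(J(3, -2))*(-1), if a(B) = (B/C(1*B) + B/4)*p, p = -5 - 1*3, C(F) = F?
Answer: 26/3 ≈ 8.6667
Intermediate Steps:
p = -8 (p = -5 - 3 = -8)
J(w, u) = ⅔ - w/9 (J(w, u) = -(w - 1*6)/9 = -(w - 6)/9 = -(-6 + w)/9 = ⅔ - w/9)
a(B) = -8 - 2*B (a(B) = (B/((1*B)) + B/4)*(-8) = (B/B + B*(¼))*(-8) = (1 + B/4)*(-8) = -8 - 2*B)
a(J(3, -2))*(-1) = (-8 - 2*(⅔ - ⅑*3))*(-1) = (-8 - 2*(⅔ - ⅓))*(-1) = (-8 - 2*⅓)*(-1) = (-8 - ⅔)*(-1) = -26/3*(-1) = 26/3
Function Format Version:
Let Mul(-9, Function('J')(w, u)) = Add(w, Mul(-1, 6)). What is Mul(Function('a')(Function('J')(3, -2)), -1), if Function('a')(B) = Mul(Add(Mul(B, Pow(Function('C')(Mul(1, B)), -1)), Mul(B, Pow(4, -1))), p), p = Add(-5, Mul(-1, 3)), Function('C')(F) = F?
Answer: Rational(26, 3) ≈ 8.6667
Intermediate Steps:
p = -8 (p = Add(-5, -3) = -8)
Function('J')(w, u) = Add(Rational(2, 3), Mul(Rational(-1, 9), w)) (Function('J')(w, u) = Mul(Rational(-1, 9), Add(w, Mul(-1, 6))) = Mul(Rational(-1, 9), Add(w, -6)) = Mul(Rational(-1, 9), Add(-6, w)) = Add(Rational(2, 3), Mul(Rational(-1, 9), w)))
Function('a')(B) = Add(-8, Mul(-2, B)) (Function('a')(B) = Mul(Add(Mul(B, Pow(Mul(1, B), -1)), Mul(B, Pow(4, -1))), -8) = Mul(Add(Mul(B, Pow(B, -1)), Mul(B, Rational(1, 4))), -8) = Mul(Add(1, Mul(Rational(1, 4), B)), -8) = Add(-8, Mul(-2, B)))
Mul(Function('a')(Function('J')(3, -2)), -1) = Mul(Add(-8, Mul(-2, Add(Rational(2, 3), Mul(Rational(-1, 9), 3)))), -1) = Mul(Add(-8, Mul(-2, Add(Rational(2, 3), Rational(-1, 3)))), -1) = Mul(Add(-8, Mul(-2, Rational(1, 3))), -1) = Mul(Add(-8, Rational(-2, 3)), -1) = Mul(Rational(-26, 3), -1) = Rational(26, 3)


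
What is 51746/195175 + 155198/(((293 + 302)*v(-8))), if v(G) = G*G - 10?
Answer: 3195336863/627097275 ≈ 5.0954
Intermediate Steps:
v(G) = -10 + G² (v(G) = G² - 10 = -10 + G²)
51746/195175 + 155198/(((293 + 302)*v(-8))) = 51746/195175 + 155198/(((293 + 302)*(-10 + (-8)²))) = 51746*(1/195175) + 155198/((595*(-10 + 64))) = 51746/195175 + 155198/((595*54)) = 51746/195175 + 155198/32130 = 51746/195175 + 155198*(1/32130) = 51746/195175 + 77599/16065 = 3195336863/627097275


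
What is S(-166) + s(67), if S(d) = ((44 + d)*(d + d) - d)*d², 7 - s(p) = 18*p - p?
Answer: 1120701388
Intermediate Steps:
s(p) = 7 - 17*p (s(p) = 7 - (18*p - p) = 7 - 17*p)
S(d) = d²*(-d + 2*d*(44 + d)) (S(d) = ((44 + d)*(2*d) - d)*d² = (2*d*(44 + d) - d)*d² = (-d + 2*d*(44 + d))*d² = d²*(-d + 2*d*(44 + d)))
S(-166) + s(67) = (-166)³*(87 + 2*(-166)) + (7 - 17*67) = -4574296*(87 - 332) + (7 - 1139) = -4574296*(-245) - 1132 = 1120702520 - 1132 = 1120701388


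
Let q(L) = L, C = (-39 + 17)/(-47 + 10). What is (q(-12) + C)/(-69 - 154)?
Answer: 422/8251 ≈ 0.051145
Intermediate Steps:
C = 22/37 (C = -22/(-37) = -22*(-1/37) = 22/37 ≈ 0.59459)
(q(-12) + C)/(-69 - 154) = (-12 + 22/37)/(-69 - 154) = -422/37/(-223) = -1/223*(-422/37) = 422/8251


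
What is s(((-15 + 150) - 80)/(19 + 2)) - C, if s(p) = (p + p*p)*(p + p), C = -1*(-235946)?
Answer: -2184636106/9261 ≈ -2.3590e+5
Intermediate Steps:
C = 235946
s(p) = 2*p*(p + p**2) (s(p) = (p + p**2)*(2*p) = 2*p*(p + p**2))
s(((-15 + 150) - 80)/(19 + 2)) - C = 2*(((-15 + 150) - 80)/(19 + 2))**2*(1 + ((-15 + 150) - 80)/(19 + 2)) - 1*235946 = 2*((135 - 80)/21)**2*(1 + (135 - 80)/21) - 235946 = 2*(55*(1/21))**2*(1 + 55*(1/21)) - 235946 = 2*(55/21)**2*(1 + 55/21) - 235946 = 2*(3025/441)*(76/21) - 235946 = 459800/9261 - 235946 = -2184636106/9261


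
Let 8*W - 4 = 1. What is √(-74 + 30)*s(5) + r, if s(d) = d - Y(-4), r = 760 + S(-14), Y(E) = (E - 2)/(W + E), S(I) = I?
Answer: 746 + 58*I*√11/9 ≈ 746.0 + 21.374*I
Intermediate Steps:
W = 5/8 (W = ½ + (⅛)*1 = ½ + ⅛ = 5/8 ≈ 0.62500)
Y(E) = (-2 + E)/(5/8 + E) (Y(E) = (E - 2)/(5/8 + E) = (-2 + E)/(5/8 + E))
r = 746 (r = 760 - 14 = 746)
s(d) = -16/9 + d (s(d) = d - 8*(-2 - 4)/(5 + 8*(-4)) = d - 8*(-6)/(5 - 32) = d - 8*(-6)/(-27) = d - 8*(-1)*(-6)/27 = d - 1*16/9 = d - 16/9 = -16/9 + d)
√(-74 + 30)*s(5) + r = √(-74 + 30)*(-16/9 + 5) + 746 = √(-44)*(29/9) + 746 = (2*I*√11)*(29/9) + 746 = 58*I*√11/9 + 746 = 746 + 58*I*√11/9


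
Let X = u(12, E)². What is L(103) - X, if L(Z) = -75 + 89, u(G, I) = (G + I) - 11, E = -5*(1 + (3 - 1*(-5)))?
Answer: -1922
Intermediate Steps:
E = -45 (E = -5*(1 + (3 + 5)) = -5*(1 + 8) = -5*9 = -45)
u(G, I) = -11 + G + I
L(Z) = 14
X = 1936 (X = (-11 + 12 - 45)² = (-44)² = 1936)
L(103) - X = 14 - 1*1936 = 14 - 1936 = -1922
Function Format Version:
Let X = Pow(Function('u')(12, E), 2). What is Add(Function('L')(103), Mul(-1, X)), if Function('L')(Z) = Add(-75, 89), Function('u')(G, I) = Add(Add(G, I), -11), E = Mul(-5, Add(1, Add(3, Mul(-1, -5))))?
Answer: -1922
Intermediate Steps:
E = -45 (E = Mul(-5, Add(1, Add(3, 5))) = Mul(-5, Add(1, 8)) = Mul(-5, 9) = -45)
Function('u')(G, I) = Add(-11, G, I)
Function('L')(Z) = 14
X = 1936 (X = Pow(Add(-11, 12, -45), 2) = Pow(-44, 2) = 1936)
Add(Function('L')(103), Mul(-1, X)) = Add(14, Mul(-1, 1936)) = Add(14, -1936) = -1922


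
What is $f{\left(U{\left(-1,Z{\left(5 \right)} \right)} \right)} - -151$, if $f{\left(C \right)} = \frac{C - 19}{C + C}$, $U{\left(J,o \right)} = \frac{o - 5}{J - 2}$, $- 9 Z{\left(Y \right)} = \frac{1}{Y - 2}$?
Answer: $\frac{39669}{272} \approx 145.84$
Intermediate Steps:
$Z{\left(Y \right)} = - \frac{1}{9 \left(-2 + Y\right)}$ ($Z{\left(Y \right)} = - \frac{1}{9 \left(Y - 2\right)} = - \frac{1}{9 \left(-2 + Y\right)}$)
$U{\left(J,o \right)} = \frac{-5 + o}{-2 + J}$
$f{\left(C \right)} = \frac{-19 + C}{2 C}$
$f{\left(U{\left(-1,Z{\left(5 \right)} \right)} \right)} - -151 = \frac{-19 + \frac{-5 - \frac{1}{-18 + 9 \cdot 5}}{-2 - 1}}{2 \frac{-5 - \frac{1}{-18 + 9 \cdot 5}}{-2 - 1}} - -151 = \frac{-19 + \frac{-5 - \frac{1}{-18 + 45}}{-3}}{2 \frac{-5 - \frac{1}{-18 + 45}}{-3}} + 151 = \frac{-19 - \frac{-5 - \frac{1}{27}}{3}}{2 \left(- \frac{-5 - \frac{1}{27}}{3}\right)} + 151 = \frac{-19 - - \frac{136}{81}}{2 \left(\left(- \frac{1}{3}\right) \left(- \frac{136}{27}\right)\right)} + 151 = \frac{-19 + \frac{136}{81}}{2 \cdot \frac{136}{81}} + 151 = \frac{1}{2} \cdot \frac{81}{136} \left(- \frac{1403}{81}\right) + 151 = - \frac{1403}{272} + 151 = \frac{39669}{272}$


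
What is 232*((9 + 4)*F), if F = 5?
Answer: 15080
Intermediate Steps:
232*((9 + 4)*F) = 232*((9 + 4)*5) = 232*(13*5) = 232*65 = 15080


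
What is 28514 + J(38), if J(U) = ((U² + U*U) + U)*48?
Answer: 168962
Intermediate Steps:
J(U) = 48*U + 96*U² (J(U) = ((U² + U²) + U)*48 = (2*U² + U)*48 = (U + 2*U²)*48 = 48*U + 96*U²)
28514 + J(38) = 28514 + 48*38*(1 + 2*38) = 28514 + 48*38*(1 + 76) = 28514 + 48*38*77 = 28514 + 140448 = 168962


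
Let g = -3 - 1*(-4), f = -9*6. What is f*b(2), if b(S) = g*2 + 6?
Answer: -432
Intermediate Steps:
f = -54
g = 1 (g = -3 + 4 = 1)
b(S) = 8 (b(S) = 1*2 + 6 = 2 + 6 = 8)
f*b(2) = -54*8 = -432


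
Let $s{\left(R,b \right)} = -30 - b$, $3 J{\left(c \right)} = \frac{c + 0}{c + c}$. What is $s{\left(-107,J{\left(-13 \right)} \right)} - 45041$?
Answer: $- \frac{270427}{6} \approx -45071.0$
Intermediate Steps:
$J{\left(c \right)} = \frac{1}{6}$ ($J{\left(c \right)} = \frac{\left(c + 0\right) \frac{1}{c + c}}{3} = \frac{c \frac{1}{2 c}}{3} = \frac{1}{3} \cdot \frac{1}{2} = \frac{1}{6}$)
$s{\left(-107,J{\left(-13 \right)} \right)} - 45041 = \left(-30 - \frac{1}{6}\right) - 45041 = - \frac{181}{6} - 45041 = - \frac{270427}{6}$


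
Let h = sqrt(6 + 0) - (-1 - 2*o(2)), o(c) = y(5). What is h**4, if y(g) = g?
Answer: (11 + sqrt(6))**4 ≈ 32721.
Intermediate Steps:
o(c) = 5
h = 11 + sqrt(6) (h = sqrt(6 + 0) - (-1 - 2*5) = sqrt(6) - (-1 - 10) = sqrt(6) - 1*(-11) = sqrt(6) + 11 = 11 + sqrt(6) ≈ 13.449)
h**4 = (11 + sqrt(6))**4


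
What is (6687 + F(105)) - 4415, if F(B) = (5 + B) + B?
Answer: 2487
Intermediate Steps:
F(B) = 5 + 2*B
(6687 + F(105)) - 4415 = (6687 + (5 + 2*105)) - 4415 = (6687 + (5 + 210)) - 4415 = (6687 + 215) - 4415 = 6902 - 4415 = 2487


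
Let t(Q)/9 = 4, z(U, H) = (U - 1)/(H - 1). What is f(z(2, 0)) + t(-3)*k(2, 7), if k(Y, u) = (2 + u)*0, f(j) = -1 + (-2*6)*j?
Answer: 11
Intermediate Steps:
z(U, H) = (-1 + U)/(-1 + H)
f(j) = -1 - 12*j
t(Q) = 36 (t(Q) = 9*4 = 36)
k(Y, u) = 0
f(z(2, 0)) + t(-3)*k(2, 7) = (-1 - 12*(-1 + 2)/(-1 + 0)) + 36*0 = (-1 - 12/(-1)) + 0 = (-1 - (-12)) + 0 = (-1 - 12*(-1)) + 0 = (-1 + 12) + 0 = 11 + 0 = 11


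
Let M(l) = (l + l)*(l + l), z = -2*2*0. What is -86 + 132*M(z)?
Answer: -86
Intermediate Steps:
z = 0 (z = -4*0 = 0)
M(l) = 4*l² (M(l) = (2*l)*(2*l) = 4*l²)
-86 + 132*M(z) = -86 + 132*(4*0²) = -86 + 132*(4*0) = -86 + 132*0 = -86 + 0 = -86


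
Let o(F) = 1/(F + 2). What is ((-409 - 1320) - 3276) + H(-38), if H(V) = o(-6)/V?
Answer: -760759/152 ≈ -5005.0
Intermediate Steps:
o(F) = 1/(2 + F)
H(V) = -1/(4*V) (H(V) = 1/((2 - 6)*V) = 1/((-4)*V) = -1/(4*V))
((-409 - 1320) - 3276) + H(-38) = ((-409 - 1320) - 3276) - 1/4/(-38) = (-1729 - 3276) - 1/4*(-1/38) = -5005 + 1/152 = -760759/152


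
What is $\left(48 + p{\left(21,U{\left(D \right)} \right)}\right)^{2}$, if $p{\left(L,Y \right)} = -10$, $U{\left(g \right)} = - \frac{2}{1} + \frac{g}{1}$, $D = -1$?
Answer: $1444$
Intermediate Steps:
$U{\left(g \right)} = -2 + g$ ($U{\left(g \right)} = \left(-2\right) 1 + g 1 = -2 + g$)
$\left(48 + p{\left(21,U{\left(D \right)} \right)}\right)^{2} = \left(48 - 10\right)^{2} = 38^{2} = 1444$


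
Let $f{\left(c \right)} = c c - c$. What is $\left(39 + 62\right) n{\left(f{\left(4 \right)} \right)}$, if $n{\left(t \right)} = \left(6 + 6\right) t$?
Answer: $14544$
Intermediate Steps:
$f{\left(c \right)} = c^{2} - c$
$n{\left(t \right)} = 12 t$
$\left(39 + 62\right) n{\left(f{\left(4 \right)} \right)} = \left(39 + 62\right) 12 \cdot 4 \left(-1 + 4\right) = 101 \cdot 12 \cdot 4 \cdot 3 = 101 \cdot 12 \cdot 12 = 101 \cdot 144 = 14544$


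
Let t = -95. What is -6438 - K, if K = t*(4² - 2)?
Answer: -5108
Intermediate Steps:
K = -1330 (K = -95*(4² - 2) = -95*(16 - 2) = -95*14 = -1330)
-6438 - K = -6438 - 1*(-1330) = -6438 + 1330 = -5108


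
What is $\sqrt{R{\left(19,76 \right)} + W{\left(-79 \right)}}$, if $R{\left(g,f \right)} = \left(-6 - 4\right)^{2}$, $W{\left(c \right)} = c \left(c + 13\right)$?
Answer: $\sqrt{5314} \approx 72.897$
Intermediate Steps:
$W{\left(c \right)} = c \left(13 + c\right)$
$R{\left(g,f \right)} = 100$ ($R{\left(g,f \right)} = \left(-10\right)^{2} = 100$)
$\sqrt{R{\left(19,76 \right)} + W{\left(-79 \right)}} = \sqrt{100 - 79 \left(13 - 79\right)} = \sqrt{100 - -5214} = \sqrt{100 + 5214} = \sqrt{5314}$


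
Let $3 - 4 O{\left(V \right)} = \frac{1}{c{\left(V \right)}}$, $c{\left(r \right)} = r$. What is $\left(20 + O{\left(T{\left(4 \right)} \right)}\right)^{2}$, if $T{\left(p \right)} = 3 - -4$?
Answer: $\frac{21025}{49} \approx 429.08$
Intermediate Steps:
$T{\left(p \right)} = 7$ ($T{\left(p \right)} = 3 + 4 = 7$)
$O{\left(V \right)} = \frac{3}{4} - \frac{1}{4 V}$
$\left(20 + O{\left(T{\left(4 \right)} \right)}\right)^{2} = \left(20 + \frac{-1 + 3 \cdot 7}{4 \cdot 7}\right)^{2} = \left(20 + \frac{1}{4} \cdot \frac{1}{7} \left(-1 + 21\right)\right)^{2} = \left(20 + \frac{1}{4} \cdot \frac{1}{7} \cdot 20\right)^{2} = \left(20 + \frac{5}{7}\right)^{2} = \left(\frac{145}{7}\right)^{2} = \frac{21025}{49}$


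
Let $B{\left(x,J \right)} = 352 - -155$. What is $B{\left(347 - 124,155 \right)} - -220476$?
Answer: $220983$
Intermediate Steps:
$B{\left(x,J \right)} = 507$ ($B{\left(x,J \right)} = 352 + 155 = 507$)
$B{\left(347 - 124,155 \right)} - -220476 = 507 - -220476 = 507 + 220476 = 220983$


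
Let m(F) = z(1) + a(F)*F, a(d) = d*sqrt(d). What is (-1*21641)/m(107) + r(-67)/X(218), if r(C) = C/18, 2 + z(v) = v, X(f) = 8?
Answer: -469856387903/1009837246032 - 247767809*sqrt(107)/14025517306 ≈ -0.64801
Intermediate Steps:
z(v) = -2 + v
a(d) = d**(3/2)
r(C) = C/18 (r(C) = C*(1/18) = C/18)
m(F) = -1 + F**(5/2) (m(F) = (-2 + 1) + F**(3/2)*F = -1 + F**(5/2))
(-1*21641)/m(107) + r(-67)/X(218) = (-1*21641)/(-1 + 107**(5/2)) + ((1/18)*(-67))/8 = -21641/(-1 + 11449*sqrt(107)) - 67/18*1/8 = -21641/(-1 + 11449*sqrt(107)) - 67/144 = -67/144 - 21641/(-1 + 11449*sqrt(107))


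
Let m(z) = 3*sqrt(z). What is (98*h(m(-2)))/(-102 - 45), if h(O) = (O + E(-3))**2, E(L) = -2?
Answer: 28/3 + 8*I*sqrt(2) ≈ 9.3333 + 11.314*I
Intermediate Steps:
h(O) = (-2 + O)**2 (h(O) = (O - 2)**2 = (-2 + O)**2)
(98*h(m(-2)))/(-102 - 45) = (98*(-2 + 3*sqrt(-2))**2)/(-102 - 45) = (98*(-2 + 3*(I*sqrt(2)))**2)/(-147) = (98*(-2 + 3*I*sqrt(2))**2)*(-1/147) = -2*(-2 + 3*I*sqrt(2))**2/3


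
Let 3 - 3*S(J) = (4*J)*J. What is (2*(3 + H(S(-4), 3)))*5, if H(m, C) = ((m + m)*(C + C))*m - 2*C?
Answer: 148750/3 ≈ 49583.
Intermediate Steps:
S(J) = 1 - 4*J**2/3 (S(J) = 1 - 4*J*J/3 = 1 - 4*J**2/3)
H(m, C) = -2*C + 4*C*m**2 (H(m, C) = ((2*m)*(2*C))*m - 2*C = (4*C*m)*m - 2*C = 4*C*m**2 - 2*C = -2*C + 4*C*m**2)
(2*(3 + H(S(-4), 3)))*5 = (2*(3 + 2*3*(-1 + 2*(1 - 4/3*(-4)**2)**2)))*5 = (2*(3 + 2*3*(-1 + 2*(1 - 4/3*16)**2)))*5 = (2*(3 + 2*3*(-1 + 2*(1 - 64/3)**2)))*5 = (2*(3 + 2*3*(-1 + 2*(-61/3)**2)))*5 = (2*(3 + 2*3*(-1 + 2*(3721/9))))*5 = (2*(3 + 2*3*(-1 + 7442/9)))*5 = (2*(3 + 2*3*(7433/9)))*5 = (2*(3 + 14866/3))*5 = (2*(14875/3))*5 = (29750/3)*5 = 148750/3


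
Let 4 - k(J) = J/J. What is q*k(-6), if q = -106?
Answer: -318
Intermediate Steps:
k(J) = 3 (k(J) = 4 - J/J = 4 - 1*1 = 4 - 1 = 3)
q*k(-6) = -106*3 = -318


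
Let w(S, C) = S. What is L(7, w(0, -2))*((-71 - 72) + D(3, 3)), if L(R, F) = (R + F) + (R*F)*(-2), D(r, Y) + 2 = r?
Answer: -994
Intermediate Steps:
D(r, Y) = -2 + r
L(R, F) = F + R - 2*F*R (L(R, F) = (F + R) + (F*R)*(-2) = (F + R) - 2*F*R = F + R - 2*F*R)
L(7, w(0, -2))*((-71 - 72) + D(3, 3)) = (0 + 7 - 2*0*7)*((-71 - 72) + (-2 + 3)) = (0 + 7 + 0)*(-143 + 1) = 7*(-142) = -994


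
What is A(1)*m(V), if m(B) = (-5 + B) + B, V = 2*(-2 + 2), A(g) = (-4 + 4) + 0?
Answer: 0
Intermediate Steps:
A(g) = 0 (A(g) = 0 + 0 = 0)
V = 0 (V = 2*0 = 0)
m(B) = -5 + 2*B
A(1)*m(V) = 0*(-5 + 2*0) = 0*(-5 + 0) = 0*(-5) = 0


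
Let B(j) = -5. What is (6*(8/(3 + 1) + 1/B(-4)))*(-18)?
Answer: -972/5 ≈ -194.40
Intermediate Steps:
(6*(8/(3 + 1) + 1/B(-4)))*(-18) = (6*(8/(3 + 1) + 1/(-5)))*(-18) = (6*(8/4 + 1*(-⅕)))*(-18) = (6*(8*(¼) - ⅕))*(-18) = (6*(2 - ⅕))*(-18) = (6*(9/5))*(-18) = (54/5)*(-18) = -972/5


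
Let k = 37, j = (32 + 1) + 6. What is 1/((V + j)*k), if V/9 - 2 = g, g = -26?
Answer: -1/6549 ≈ -0.00015269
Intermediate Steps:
j = 39 (j = 33 + 6 = 39)
V = -216 (V = 18 + 9*(-26) = 18 - 234 = -216)
1/((V + j)*k) = 1/((-216 + 39)*37) = 1/(-177*37) = 1/(-6549) = -1/6549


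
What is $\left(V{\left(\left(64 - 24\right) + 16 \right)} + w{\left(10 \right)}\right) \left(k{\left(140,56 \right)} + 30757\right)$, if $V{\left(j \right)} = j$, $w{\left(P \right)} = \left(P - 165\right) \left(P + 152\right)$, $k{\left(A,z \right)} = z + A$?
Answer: $-775496462$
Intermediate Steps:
$k{\left(A,z \right)} = A + z$
$w{\left(P \right)} = \left(-165 + P\right) \left(152 + P\right)$
$\left(V{\left(\left(64 - 24\right) + 16 \right)} + w{\left(10 \right)}\right) \left(k{\left(140,56 \right)} + 30757\right) = \left(\left(\left(64 - 24\right) + 16\right) - \left(25210 - 100\right)\right) \left(\left(140 + 56\right) + 30757\right) = \left(\left(40 + 16\right) - 25110\right) \left(196 + 30757\right) = \left(56 - 25110\right) 30953 = \left(-25054\right) 30953 = -775496462$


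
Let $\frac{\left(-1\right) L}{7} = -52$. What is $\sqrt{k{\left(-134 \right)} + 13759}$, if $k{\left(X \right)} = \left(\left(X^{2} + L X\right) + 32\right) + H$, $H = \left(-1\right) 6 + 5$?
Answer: $i \sqrt{17030} \approx 130.5 i$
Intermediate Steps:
$L = 364$ ($L = \left(-7\right) \left(-52\right) = 364$)
$H = -1$ ($H = -6 + 5 = -1$)
$k{\left(X \right)} = 31 + X^{2} + 364 X$ ($k{\left(X \right)} = \left(\left(X^{2} + 364 X\right) + 32\right) - 1 = \left(32 + X^{2} + 364 X\right) - 1 = 31 + X^{2} + 364 X$)
$\sqrt{k{\left(-134 \right)} + 13759} = \sqrt{\left(31 + \left(-134\right)^{2} + 364 \left(-134\right)\right) + 13759} = \sqrt{\left(31 + 17956 - 48776\right) + 13759} = \sqrt{-30789 + 13759} = \sqrt{-17030} = i \sqrt{17030}$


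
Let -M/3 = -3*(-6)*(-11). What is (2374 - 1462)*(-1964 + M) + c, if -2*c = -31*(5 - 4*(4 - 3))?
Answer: -2498849/2 ≈ -1.2494e+6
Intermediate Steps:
M = 594 (M = -3*(-3*(-6))*(-11) = -54*(-11) = -3*(-198) = 594)
c = 31/2 (c = -(-31)*(5 - 4*(4 - 3))/2 = -(-31)*(5 - 4*1)/2 = -(-31)*(5 - 4)/2 = -(-31)/2 = -½*(-31) = 31/2 ≈ 15.500)
(2374 - 1462)*(-1964 + M) + c = (2374 - 1462)*(-1964 + 594) + 31/2 = 912*(-1370) + 31/2 = -1249440 + 31/2 = -2498849/2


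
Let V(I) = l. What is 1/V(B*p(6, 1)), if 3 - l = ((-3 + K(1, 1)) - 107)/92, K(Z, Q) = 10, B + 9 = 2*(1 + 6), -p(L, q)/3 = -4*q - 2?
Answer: 23/94 ≈ 0.24468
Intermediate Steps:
p(L, q) = 6 + 12*q (p(L, q) = -3*(-4*q - 2) = -3*(-2 - 4*q) = 6 + 12*q)
B = 5 (B = -9 + 2*(1 + 6) = -9 + 2*7 = -9 + 14 = 5)
l = 94/23 (l = 3 - ((-3 + 10) - 107)/92 = 3 - (7 - 107)/92 = 3 - (-100)/92 = 3 - 1*(-25/23) = 3 + 25/23 = 94/23 ≈ 4.0870)
V(I) = 94/23
1/V(B*p(6, 1)) = 1/(94/23) = 23/94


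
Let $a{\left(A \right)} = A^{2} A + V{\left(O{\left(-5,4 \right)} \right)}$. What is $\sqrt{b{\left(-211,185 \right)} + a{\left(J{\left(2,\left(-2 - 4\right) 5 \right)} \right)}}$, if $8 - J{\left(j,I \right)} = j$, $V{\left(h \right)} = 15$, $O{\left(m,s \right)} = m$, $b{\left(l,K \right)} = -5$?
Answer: $\sqrt{226} \approx 15.033$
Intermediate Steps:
$J{\left(j,I \right)} = 8 - j$
$a{\left(A \right)} = 15 + A^{3}$ ($a{\left(A \right)} = A^{2} A + 15 = A^{3} + 15 = 15 + A^{3}$)
$\sqrt{b{\left(-211,185 \right)} + a{\left(J{\left(2,\left(-2 - 4\right) 5 \right)} \right)}} = \sqrt{-5 + \left(15 + \left(8 - 2\right)^{3}\right)} = \sqrt{-5 + \left(15 + 6^{3}\right)} = \sqrt{-5 + \left(15 + 216\right)} = \sqrt{-5 + 231} = \sqrt{226}$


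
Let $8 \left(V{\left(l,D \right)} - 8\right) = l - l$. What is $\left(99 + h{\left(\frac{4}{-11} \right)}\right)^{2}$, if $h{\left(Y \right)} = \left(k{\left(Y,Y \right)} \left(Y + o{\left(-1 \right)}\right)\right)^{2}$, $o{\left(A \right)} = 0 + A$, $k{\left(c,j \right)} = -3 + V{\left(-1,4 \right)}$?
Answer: $\frac{309900816}{14641} \approx 21167.0$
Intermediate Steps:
$V{\left(l,D \right)} = 8$ ($V{\left(l,D \right)} = 8 + \frac{l - l}{8} = 8 + \frac{1}{8} \cdot 0 = 8 + 0 = 8$)
$k{\left(c,j \right)} = 5$ ($k{\left(c,j \right)} = -3 + 8 = 5$)
$o{\left(A \right)} = A$
$h{\left(Y \right)} = \left(-5 + 5 Y\right)^{2}$ ($h{\left(Y \right)} = \left(5 \left(Y - 1\right)\right)^{2} = \left(5 \left(-1 + Y\right)\right)^{2} = \left(-5 + 5 Y\right)^{2}$)
$\left(99 + h{\left(\frac{4}{-11} \right)}\right)^{2} = \left(99 + 25 \left(-1 + \frac{4}{-11}\right)^{2}\right)^{2} = \left(99 + 25 \left(-1 + 4 \left(- \frac{1}{11}\right)\right)^{2}\right)^{2} = \left(99 + 25 \left(-1 - \frac{4}{11}\right)^{2}\right)^{2} = \left(99 + 25 \left(- \frac{15}{11}\right)^{2}\right)^{2} = \left(99 + 25 \cdot \frac{225}{121}\right)^{2} = \left(99 + \frac{5625}{121}\right)^{2} = \left(\frac{17604}{121}\right)^{2} = \frac{309900816}{14641}$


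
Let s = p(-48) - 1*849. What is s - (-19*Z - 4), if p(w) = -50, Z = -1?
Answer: -914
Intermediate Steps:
s = -899 (s = -50 - 1*849 = -50 - 849 = -899)
s - (-19*Z - 4) = -899 - (-19*(-1) - 4) = -899 - (19 - 4) = -899 - 1*15 = -899 - 15 = -914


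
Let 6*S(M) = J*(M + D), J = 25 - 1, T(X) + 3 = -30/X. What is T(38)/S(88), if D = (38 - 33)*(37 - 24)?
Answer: -2/323 ≈ -0.0061920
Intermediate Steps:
T(X) = -3 - 30/X
J = 24
D = 65 (D = 5*13 = 65)
S(M) = 260 + 4*M (S(M) = (24*(M + 65))/6 = (24*(65 + M))/6 = (1560 + 24*M)/6 = 260 + 4*M)
T(38)/S(88) = (-3 - 30/38)/(260 + 4*88) = (-3 - 30*1/38)/(260 + 352) = (-3 - 15/19)/612 = -72/19*1/612 = -2/323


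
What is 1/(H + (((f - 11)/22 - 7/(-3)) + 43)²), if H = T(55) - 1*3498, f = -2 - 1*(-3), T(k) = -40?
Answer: -1089/1659521 ≈ -0.00065621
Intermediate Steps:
f = 1 (f = -2 + 3 = 1)
H = -3538 (H = -40 - 1*3498 = -40 - 3498 = -3538)
1/(H + (((f - 11)/22 - 7/(-3)) + 43)²) = 1/(-3538 + (((1 - 11)/22 - 7/(-3)) + 43)²) = 1/(-3538 + ((-10*1/22 - 7*(-⅓)) + 43)²) = 1/(-3538 + ((-5/11 + 7/3) + 43)²) = 1/(-3538 + (62/33 + 43)²) = 1/(-3538 + (1481/33)²) = 1/(-3538 + 2193361/1089) = 1/(-1659521/1089) = -1089/1659521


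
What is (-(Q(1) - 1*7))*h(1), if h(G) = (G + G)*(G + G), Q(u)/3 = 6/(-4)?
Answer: 46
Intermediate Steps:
Q(u) = -9/2 (Q(u) = 3*(6/(-4)) = 3*(6*(-1/4)) = 3*(-3/2) = -9/2)
h(G) = 4*G**2 (h(G) = (2*G)*(2*G) = 4*G**2)
(-(Q(1) - 1*7))*h(1) = (-(-9/2 - 1*7))*(4*1**2) = (-(-9/2 - 7))*(4*1) = -1*(-23/2)*4 = (23/2)*4 = 46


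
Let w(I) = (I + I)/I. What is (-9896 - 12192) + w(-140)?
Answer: -22086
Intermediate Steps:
w(I) = 2 (w(I) = (2*I)/I = 2)
(-9896 - 12192) + w(-140) = (-9896 - 12192) + 2 = -22088 + 2 = -22086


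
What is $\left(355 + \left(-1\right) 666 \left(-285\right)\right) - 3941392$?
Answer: $-3751227$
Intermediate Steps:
$\left(355 + \left(-1\right) 666 \left(-285\right)\right) - 3941392 = \left(355 - -189810\right) - 3941392 = \left(355 + 189810\right) - 3941392 = 190165 - 3941392 = -3751227$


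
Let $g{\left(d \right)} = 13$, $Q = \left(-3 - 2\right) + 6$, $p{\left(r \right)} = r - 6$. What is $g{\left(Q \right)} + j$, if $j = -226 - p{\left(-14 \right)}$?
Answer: $-193$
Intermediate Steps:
$p{\left(r \right)} = -6 + r$ ($p{\left(r \right)} = r - 6 = -6 + r$)
$j = -206$ ($j = -226 - \left(-6 - 14\right) = -226 - -20 = -226 + 20 = -206$)
$Q = 1$ ($Q = -5 + 6 = 1$)
$g{\left(Q \right)} + j = 13 - 206 = -193$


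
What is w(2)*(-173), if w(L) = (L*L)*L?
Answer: -1384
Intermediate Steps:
w(L) = L³ (w(L) = L²*L = L³)
w(2)*(-173) = 2³*(-173) = 8*(-173) = -1384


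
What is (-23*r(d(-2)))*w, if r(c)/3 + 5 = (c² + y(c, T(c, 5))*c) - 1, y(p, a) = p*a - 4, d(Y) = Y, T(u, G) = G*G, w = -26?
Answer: 190164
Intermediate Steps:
T(u, G) = G²
y(p, a) = -4 + a*p (y(p, a) = a*p - 4 = -4 + a*p)
r(c) = -18 + 3*c² + 3*c*(-4 + 25*c) (r(c) = -15 + 3*((c² + (-4 + 5²*c)*c) - 1) = -15 + 3*((c² + (-4 + 25*c)*c) - 1) = -15 + 3*((c² + c*(-4 + 25*c)) - 1) = -15 + 3*(-1 + c² + c*(-4 + 25*c)) = -15 + (-3 + 3*c² + 3*c*(-4 + 25*c)) = -18 + 3*c² + 3*c*(-4 + 25*c))
(-23*r(d(-2)))*w = -23*(-18 - 12*(-2) + 78*(-2)²)*(-26) = -23*(-18 + 24 + 78*4)*(-26) = -23*(-18 + 24 + 312)*(-26) = -23*318*(-26) = -7314*(-26) = 190164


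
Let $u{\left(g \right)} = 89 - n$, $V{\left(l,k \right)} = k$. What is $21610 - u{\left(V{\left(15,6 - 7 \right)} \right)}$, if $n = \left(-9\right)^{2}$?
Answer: $21602$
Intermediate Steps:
$n = 81$
$u{\left(g \right)} = 8$ ($u{\left(g \right)} = 89 - 81 = 8$)
$21610 - u{\left(V{\left(15,6 - 7 \right)} \right)} = 21610 - 8 = 21602$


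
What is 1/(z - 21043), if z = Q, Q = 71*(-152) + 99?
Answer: -1/31736 ≈ -3.1510e-5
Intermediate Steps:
Q = -10693 (Q = -10792 + 99 = -10693)
z = -10693
1/(z - 21043) = 1/(-10693 - 21043) = 1/(-31736) = -1/31736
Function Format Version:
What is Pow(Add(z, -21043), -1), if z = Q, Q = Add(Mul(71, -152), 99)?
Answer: Rational(-1, 31736) ≈ -3.1510e-5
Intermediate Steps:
Q = -10693 (Q = Add(-10792, 99) = -10693)
z = -10693
Pow(Add(z, -21043), -1) = Pow(Add(-10693, -21043), -1) = Pow(-31736, -1) = Rational(-1, 31736)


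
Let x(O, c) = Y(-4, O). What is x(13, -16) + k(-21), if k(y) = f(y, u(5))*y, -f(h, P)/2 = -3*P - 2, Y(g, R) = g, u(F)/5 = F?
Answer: -3238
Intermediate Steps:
u(F) = 5*F
f(h, P) = 4 + 6*P (f(h, P) = -2*(-3*P - 2) = -2*(-2 - 3*P) = 4 + 6*P)
x(O, c) = -4
k(y) = 154*y (k(y) = (4 + 6*(5*5))*y = (4 + 6*25)*y = (4 + 150)*y = 154*y)
x(13, -16) + k(-21) = -4 + 154*(-21) = -4 - 3234 = -3238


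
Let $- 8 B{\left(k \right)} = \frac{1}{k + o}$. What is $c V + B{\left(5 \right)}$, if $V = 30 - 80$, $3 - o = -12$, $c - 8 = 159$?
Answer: $- \frac{1336001}{160} \approx -8350.0$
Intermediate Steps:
$c = 167$ ($c = 8 + 159 = 167$)
$o = 15$ ($o = 3 - -12 = 3 + 12 = 15$)
$B{\left(k \right)} = - \frac{1}{8 \left(15 + k\right)}$ ($B{\left(k \right)} = - \frac{1}{8 \left(k + 15\right)} = - \frac{1}{8 \left(15 + k\right)}$)
$V = -50$ ($V = 30 - 80 = -50$)
$c V + B{\left(5 \right)} = 167 \left(-50\right) - \frac{1}{120 + 8 \cdot 5} = -8350 - \frac{1}{120 + 40} = -8350 - \frac{1}{160} = - \frac{1336001}{160}$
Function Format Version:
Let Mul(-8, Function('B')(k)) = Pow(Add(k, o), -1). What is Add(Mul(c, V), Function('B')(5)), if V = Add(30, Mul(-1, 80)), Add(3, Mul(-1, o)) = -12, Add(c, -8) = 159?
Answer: Rational(-1336001, 160) ≈ -8350.0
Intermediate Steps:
c = 167 (c = Add(8, 159) = 167)
o = 15 (o = Add(3, Mul(-1, -12)) = Add(3, 12) = 15)
Function('B')(k) = Mul(Rational(-1, 8), Pow(Add(15, k), -1)) (Function('B')(k) = Mul(Rational(-1, 8), Pow(Add(k, 15), -1)) = Mul(Rational(-1, 8), Pow(Add(15, k), -1)))
V = -50 (V = Add(30, -80) = -50)
Add(Mul(c, V), Function('B')(5)) = Add(Mul(167, -50), Mul(-1, Pow(Add(120, Mul(8, 5)), -1))) = Add(-8350, Mul(-1, Pow(Add(120, 40), -1))) = Add(-8350, Mul(-1, Pow(160, -1))) = Add(-8350, Mul(-1, Rational(1, 160))) = Add(-8350, Rational(-1, 160)) = Rational(-1336001, 160)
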